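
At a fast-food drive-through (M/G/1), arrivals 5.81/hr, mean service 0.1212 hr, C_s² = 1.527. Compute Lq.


ρ = λ·E[S] = 5.81·0.1212 = 0.7042
Lq = ρ²(1+C_s²)/(2(1−ρ)) = 0.4959·(1+1.527)/(2·0.2958)
= 0.4959·2.5270/0.5917 = 2.11784

Final: 2.11784


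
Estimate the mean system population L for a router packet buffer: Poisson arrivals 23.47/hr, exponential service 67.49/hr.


ρ = λ/μ = 23.47/67.49 = 0.3478
L = ρ/(1−ρ) = 0.3478/(1 − 0.3478) = 0.3478/0.6522 = 0.5332

Final: 0.5332


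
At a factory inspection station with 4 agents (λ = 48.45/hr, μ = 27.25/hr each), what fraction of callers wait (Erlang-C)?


a = λ/μ = 1.7780; ρ = a/4 = 0.4445
P₀ = 0.165428 (from M/M/c formula)
C(c,a) = [a^c/(c!(1−ρ))]·P₀ = [9.99330/(24·0.5555)]·0.165428
= 0.74957·0.165428 = 0.123999

Final: 0.123999


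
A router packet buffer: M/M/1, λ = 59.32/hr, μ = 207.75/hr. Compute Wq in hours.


ρ = 59.32/207.75 = 0.2855
Wq = ρ/(μ−λ) = 0.2855/(207.75 − 59.32) = 0.2855/148.43 = 0.001924 hr

Final: 0.001924 hr


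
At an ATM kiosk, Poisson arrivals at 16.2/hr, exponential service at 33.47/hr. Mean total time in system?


W = 1/(μ−λ) = 1/(33.47 − 16.2) = 1/17.27 = 0.05790 hr

Final: 0.05790 hr


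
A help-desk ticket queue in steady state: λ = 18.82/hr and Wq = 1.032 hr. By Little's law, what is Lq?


Lq = λWq = 18.82·1.032 = 19.4222

Final: 19.4222


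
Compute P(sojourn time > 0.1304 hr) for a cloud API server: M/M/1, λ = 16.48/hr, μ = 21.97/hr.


W ~ Exponential(μ−λ) for M/M/1.
μ − λ = 21.97 − 16.48 = 5.4900
P(W > t) = e^{−(μ−λ)t} = e^{−0.7159} = 0.488754

Final: 0.488754


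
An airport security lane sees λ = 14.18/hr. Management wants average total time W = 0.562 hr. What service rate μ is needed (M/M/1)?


W = 1/(μ−λ) ⇒ μ − λ = 1/W = 1/0.562 = 1.7794
μ = λ + 1/W = 14.18 + 1.7794 = 15.9594 per hr

Final: 15.9594 /hr


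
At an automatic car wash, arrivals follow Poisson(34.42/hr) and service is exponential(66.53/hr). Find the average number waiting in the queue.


ρ = 34.42/66.53 = 0.5174
Lq = ρ²/(1−ρ) = 0.2677/0.4826 = 0.5546

Final: 0.5546


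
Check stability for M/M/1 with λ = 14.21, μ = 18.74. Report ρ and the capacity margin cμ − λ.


Total capacity cμ = 1·18.74 = 18.74/hr
ρ = λ/(cμ) = 14.21/18.74 = 0.7583
Stable ⇔ ρ < 1: YES
Spare capacity = cμ − λ = 18.74 − 14.21 = 4.53/hr

Final: ρ = 0.7583; stable; margin = 4.53/hr


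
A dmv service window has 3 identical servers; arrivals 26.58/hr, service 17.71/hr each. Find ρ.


ρ = λ/(cμ) = 26.58/(3·17.71) = 26.58/53.13 = 0.5003

Final: 0.5003


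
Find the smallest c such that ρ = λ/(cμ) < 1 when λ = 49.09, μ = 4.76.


Stability requires cμ > λ ⇔ c > λ/μ.
λ/μ = 49.09/4.76 = 10.3130
Minimum integer c = ⌊10.3130⌋ + 1 = 11
Check: 11·4.76 = 52.36 > 49.09, while 10·4.76 = 47.60 ≤ 49.09

Final: 11 servers


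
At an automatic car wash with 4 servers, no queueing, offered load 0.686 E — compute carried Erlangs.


B(4,0.686) = 0.004650 (Erlang-B)
Carried load = a(1 − B) = 0.686·(1 − 0.004650) = 0.686·0.995350 = 0.6828 E

Final: 0.6828 Erlangs


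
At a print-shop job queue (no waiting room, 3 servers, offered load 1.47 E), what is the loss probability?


B(c,a) = (a^c/c!) / Σ_{k=0}^{c} a^k/k!
a^3/3! = 0.529420
Σ terms (k=0..3): 1.00000 + 1.47000 + 1.08045 + 0.52942 = 4.079871
B = 0.529420/4.079871 = 0.129764

Final: 0.129764


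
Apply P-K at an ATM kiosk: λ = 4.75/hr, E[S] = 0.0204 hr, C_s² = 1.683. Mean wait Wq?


ρ = λ·E[S] = 4.75·0.0204 = 0.09690
E[S²] = E[S]²(1+C_s²) = 0.0204²·(1+1.683) = 0.001117
Wq = λ·E[S²]/(2(1−ρ)) = 4.75·0.001117/(2·0.9031) = 0.002936 hr

Final: 0.002936 hr


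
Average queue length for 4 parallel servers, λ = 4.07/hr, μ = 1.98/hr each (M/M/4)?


a = λ/μ = 2.0556; ρ = a/4 = 0.5139
P₀ = 0.122759
Lq = P₀·a^c·ρ / (c!·(1−ρ)²) = 0.122759·17.85323·0.5139/(24·0.23630)
= 0.19859

Final: 0.19859


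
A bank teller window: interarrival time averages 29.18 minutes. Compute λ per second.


λ = 1/(interarrival time) in consistent units.
1 second = 0.0166667 min, so λ = 0.0166667/29.18 = 0.0005712 per second

Final: 0.0005712 /sec


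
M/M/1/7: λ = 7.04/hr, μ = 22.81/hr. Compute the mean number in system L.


ρ = 7.04/22.81 = 0.3086
L = ρ[1 − (K+1)ρ^K + Kρ^(K+1)] / [(1−ρ)(1−ρ^(K+1))]
Numerator: 0.3086·(1 − 8·0.0002668 + 7·0.00008233) = 0.308156
Denominator: (0.6914)·(0.999918) = 0.691307
L = 0.308156/0.691307 = 0.4458

Final: 0.4458


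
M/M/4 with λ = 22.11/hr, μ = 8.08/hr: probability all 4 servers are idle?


a = λ/μ = 22.11/8.08 = 2.7364; ρ = a/c = 0.6841
Σ_{k=0}^{3} a^k/k! (terms k=0..3) = 1.00000 + 2.73639 + 3.74390 + 3.41492 = 10.89521
Tail: a^4/(4!(1−ρ)) = 56.06729/(24·0.3159) = 7.39510
P₀ = 1/(10.89521 + 7.39510) = 1/18.29031 = 0.054674

Final: 0.054674


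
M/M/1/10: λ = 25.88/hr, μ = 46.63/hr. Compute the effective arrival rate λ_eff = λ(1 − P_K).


ρ = 0.5550; P_K = (1−ρ)ρ^10/(1−ρ^11) = 0.001236
λ_eff = λ(1 − P_K) = 25.88·(1 − 0.001236) = 25.88·0.998764 = 25.8480 /hr

Final: 25.8480 /hr


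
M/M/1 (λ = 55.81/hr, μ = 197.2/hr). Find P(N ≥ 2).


ρ = 55.81/197.2 = 0.2830
P(N ≥ n) = ρ^n = 0.2830^2 = 0.080096

Final: 0.080096


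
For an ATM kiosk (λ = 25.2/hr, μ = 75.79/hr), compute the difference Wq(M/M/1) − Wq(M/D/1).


ρ = 25.2/75.79 = 0.3325
Wq(M/M/1) = ρ/(μ−λ) = 0.3325/50.59 = 0.006572 hr
Wq(M/D/1) = ρ/(2(μ−λ)) = 0.003286 hr
Savings = 0.006572 − 0.003286 = 0.003286 hr

Final: 0.003286 hr


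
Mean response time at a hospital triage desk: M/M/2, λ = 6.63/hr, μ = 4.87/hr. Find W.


a = 1.3614; ρ = 0.6807; P₀ = 0.189982
Lq = P₀·a^c·ρ/(c!(1−ρ)²) = 1.17545
Wq = Lq/λ = 1.17545/6.63 = 0.17729 hr
W = Wq + 1/μ = 0.17729 + 0.20534 = 0.38263 hr

Final: 0.38263 hr


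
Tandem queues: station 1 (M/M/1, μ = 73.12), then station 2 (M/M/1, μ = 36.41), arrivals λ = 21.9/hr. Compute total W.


Each node sees arrival rate λ = 21.9/hr (tandem ⇒ throughput preserved).
W₁ = 1/(μ₁−λ) = 1/(73.12−21.9) = 0.01952 hr
W₂ = 1/(μ₂−λ) = 1/(36.41−21.9) = 0.06892 hr
W_total = W₁ + W₂ = 0.01952 + 0.06892 = 0.08844 hr

Final: 0.08844 hr


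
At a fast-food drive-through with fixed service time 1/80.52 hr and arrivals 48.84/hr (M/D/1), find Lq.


ρ = 48.84/80.52 = 0.6066
M/D/1: Lq = ρ²/(2(1−ρ)) = 0.3679/(2·0.3934) = 0.46755

Final: 0.46755


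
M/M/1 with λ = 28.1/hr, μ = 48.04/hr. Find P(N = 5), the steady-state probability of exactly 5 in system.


ρ = 28.1/48.04 = 0.5849
P_n = (1−ρ)·ρ^n = (1 − 0.5849)·0.5849^5 = 0.4151·0.068473 = 0.028421

Final: 0.028421


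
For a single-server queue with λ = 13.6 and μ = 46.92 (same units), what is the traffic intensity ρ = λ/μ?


ρ = λ/μ = 13.6/46.92 = 0.2899

Final: 0.2899


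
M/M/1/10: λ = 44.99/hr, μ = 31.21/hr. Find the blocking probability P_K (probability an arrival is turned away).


ρ = λ/μ = 44.99/31.21 = 1.4415
P_K = (1−ρ)ρ^K/(1−ρ^(K+1)) = (-0.4415·38.745587)/(1 − 55.852738)
= -17.107151/-54.852738 = 0.311874

Final: 0.311874


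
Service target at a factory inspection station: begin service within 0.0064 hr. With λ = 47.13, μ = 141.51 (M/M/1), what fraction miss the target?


ρ = 47.13/141.51 = 0.3331
P(Wq > t) = ρ·e^{−(μ−λ)t} = 0.3331·e^{−0.6040}
= 0.3331·0.546603 = 0.182047

Final: 0.182047


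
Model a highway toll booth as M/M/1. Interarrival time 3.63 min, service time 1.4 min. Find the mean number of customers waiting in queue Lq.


λ = 60/3.63 = 16.5289 /hr
μ = 60/1.4 = 42.8571 /hr
ρ = λ/μ = 16.5289/42.8571 = 0.3857
Lq = ρ²/(1−ρ) = 0.1487/0.6143 = 0.2421

Final: 0.2421


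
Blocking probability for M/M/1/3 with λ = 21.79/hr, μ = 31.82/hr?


ρ = λ/μ = 21.79/31.82 = 0.6848
P_K = (1−ρ)ρ^K/(1−ρ^(K+1)) = (0.3152·0.321123)/(1 − 0.219902)
= 0.101221/0.780098 = 0.129755

Final: 0.129755


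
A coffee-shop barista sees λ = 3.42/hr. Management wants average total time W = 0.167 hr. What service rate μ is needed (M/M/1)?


W = 1/(μ−λ) ⇒ μ − λ = 1/W = 1/0.167 = 5.9880
μ = λ + 1/W = 3.42 + 5.9880 = 9.4080 per hr

Final: 9.4080 /hr


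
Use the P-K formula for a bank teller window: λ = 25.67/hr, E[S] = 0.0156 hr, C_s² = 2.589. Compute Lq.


ρ = λ·E[S] = 25.67·0.0156 = 0.4005
Lq = ρ²(1+C_s²)/(2(1−ρ)) = 0.1604·(1+2.589)/(2·0.5995)
= 0.1604·3.5890/1.1991 = 0.47998

Final: 0.47998


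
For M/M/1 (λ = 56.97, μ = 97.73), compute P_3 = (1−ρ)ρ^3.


ρ = 56.97/97.73 = 0.5829
P_n = (1−ρ)·ρ^n = (1 − 0.5829)·0.5829^3 = 0.4171·0.198087 = 0.082615

Final: 0.082615


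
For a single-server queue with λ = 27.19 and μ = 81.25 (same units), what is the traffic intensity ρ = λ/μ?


ρ = λ/μ = 27.19/81.25 = 0.3346

Final: 0.3346


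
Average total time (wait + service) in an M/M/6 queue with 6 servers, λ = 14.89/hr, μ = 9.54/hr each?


a = 1.5608; ρ = 0.2601; P₀ = 0.209901
Lq = P₀·a^c·ρ/(c!(1−ρ)²) = 0.002003
Wq = Lq/λ = 0.002003/14.89 = 0.0001345 hr
W = Wq + 1/μ = 0.0001345 + 0.10482 = 0.10496 hr

Final: 0.10496 hr


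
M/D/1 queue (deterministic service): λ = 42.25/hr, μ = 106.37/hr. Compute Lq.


ρ = 42.25/106.37 = 0.3972
M/D/1: Lq = ρ²/(2(1−ρ)) = 0.1578/(2·0.6028) = 0.13086

Final: 0.13086


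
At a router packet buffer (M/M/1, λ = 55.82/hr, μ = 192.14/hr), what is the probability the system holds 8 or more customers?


ρ = 55.82/192.14 = 0.2905
P(N ≥ n) = ρ^n = 0.2905^8 = 0.00005074

Final: 0.00005074


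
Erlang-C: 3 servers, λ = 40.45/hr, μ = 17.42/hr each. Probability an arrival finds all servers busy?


a = λ/μ = 2.3220; ρ = a/3 = 0.7740
P₀ = 0.065566 (from M/M/c formula)
C(c,a) = [a^c/(c!(1−ρ))]·P₀ = [12.52020/(6·0.2260)]·0.065566
= 9.23378·0.065566 = 0.605424

Final: 0.605424


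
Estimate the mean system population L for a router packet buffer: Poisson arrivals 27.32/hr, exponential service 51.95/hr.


ρ = λ/μ = 27.32/51.95 = 0.5259
L = ρ/(1−ρ) = 0.5259/(1 − 0.5259) = 0.5259/0.4741 = 1.1092

Final: 1.1092


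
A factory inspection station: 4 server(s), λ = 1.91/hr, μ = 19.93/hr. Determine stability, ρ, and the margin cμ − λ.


Total capacity cμ = 4·19.93 = 79.72/hr
ρ = λ/(cμ) = 1.91/79.72 = 0.02396
Stable ⇔ ρ < 1: YES
Spare capacity = cμ − λ = 79.72 − 1.91 = 77.81/hr

Final: ρ = 0.02396; stable; margin = 77.81/hr


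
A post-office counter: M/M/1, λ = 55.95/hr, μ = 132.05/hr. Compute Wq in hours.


ρ = 55.95/132.05 = 0.4237
Wq = ρ/(μ−λ) = 0.4237/(132.05 − 55.95) = 0.4237/76.10 = 0.005568 hr

Final: 0.005568 hr


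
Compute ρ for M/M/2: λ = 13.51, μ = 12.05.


ρ = λ/(cμ) = 13.51/(2·12.05) = 13.51/24.10 = 0.5606

Final: 0.5606


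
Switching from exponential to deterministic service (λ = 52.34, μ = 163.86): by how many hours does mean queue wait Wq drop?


ρ = 52.34/163.86 = 0.3194
Wq(M/M/1) = ρ/(μ−λ) = 0.3194/111.52 = 0.002864 hr
Wq(M/D/1) = ρ/(2(μ−λ)) = 0.001432 hr
Savings = 0.002864 − 0.001432 = 0.001432 hr

Final: 0.001432 hr


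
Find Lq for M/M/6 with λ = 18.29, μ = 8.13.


a = λ/μ = 2.2497; ρ = a/6 = 0.3749
P₀ = 0.105114
Lq = P₀·a^c·ρ / (c!·(1−ρ)²) = 0.105114·129.63998·0.3749/(720·0.39069)
= 0.01816

Final: 0.01816


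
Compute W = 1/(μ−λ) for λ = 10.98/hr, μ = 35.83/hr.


W = 1/(μ−λ) = 1/(35.83 − 10.98) = 1/24.85 = 0.04024 hr

Final: 0.04024 hr


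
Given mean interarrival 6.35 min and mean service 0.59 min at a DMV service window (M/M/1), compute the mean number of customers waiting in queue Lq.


λ = 60/6.35 = 9.4488 /hr
μ = 60/0.59 = 101.6949 /hr
ρ = λ/μ = 9.4488/101.6949 = 0.09291
Lq = ρ²/(1−ρ) = 0.008633/0.9071 = 0.009517

Final: 0.009517


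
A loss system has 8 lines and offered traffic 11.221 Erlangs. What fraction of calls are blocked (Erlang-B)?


B(c,a) = (a^c/c!) / Σ_{k=0}^{c} a^k/k!
a^8/8! = 6233.500168
Σ terms (k=0..8): 1.00000 + 11.22100 + 62.95542 + 235.47426 + 660.56416 + 1482.43809 + 2772.40630 + 4444.16731 + 6233.50017 = 15903.726710
B = 6233.500168/15903.726710 = 0.391952

Final: 0.391952


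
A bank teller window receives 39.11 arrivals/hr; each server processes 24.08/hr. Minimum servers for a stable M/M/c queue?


Stability requires cμ > λ ⇔ c > λ/μ.
λ/μ = 39.11/24.08 = 1.6242
Minimum integer c = ⌊1.6242⌋ + 1 = 2
Check: 2·24.08 = 48.16 > 39.11, while 1·24.08 = 24.08 ≤ 39.11

Final: 2 servers


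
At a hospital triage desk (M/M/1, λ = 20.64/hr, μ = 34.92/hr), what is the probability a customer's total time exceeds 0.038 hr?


W ~ Exponential(μ−λ) for M/M/1.
μ − λ = 34.92 − 20.64 = 14.2800
P(W > t) = e^{−(μ−λ)t} = e^{−0.5426} = 0.581212

Final: 0.581212


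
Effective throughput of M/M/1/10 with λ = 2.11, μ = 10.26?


ρ = 0.2057; P_K = (1−ρ)ρ^10/(1−ρ^11) = 0.0000001075
λ_eff = λ(1 − P_K) = 2.11·(1 − 0.0000001075) = 2.11·1.000000 = 2.1100 /hr

Final: 2.1100 /hr


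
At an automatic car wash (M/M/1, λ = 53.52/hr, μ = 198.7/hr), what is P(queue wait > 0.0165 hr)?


ρ = 53.52/198.7 = 0.2694
P(Wq > t) = ρ·e^{−(μ−λ)t} = 0.2694·e^{−2.3955}
= 0.2694·0.091130 = 0.024546

Final: 0.024546


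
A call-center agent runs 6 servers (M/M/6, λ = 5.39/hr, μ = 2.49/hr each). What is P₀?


a = λ/μ = 5.39/2.49 = 2.1647; ρ = a/c = 0.3608
Σ_{k=0}^{5} a^k/k! (terms k=0..5) = 1.00000 + 2.16466 + 2.34287 + 1.69051 + 0.91484 + 0.39606 = 8.50895
Tail: a^6/(6!(1−ρ)) = 102.88132/(720·0.6392) = 0.22354
P₀ = 1/(8.50895 + 0.22354) = 1/8.73248 = 0.114515

Final: 0.114515


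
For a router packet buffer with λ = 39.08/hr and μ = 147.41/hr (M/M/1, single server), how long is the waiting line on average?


ρ = 39.08/147.41 = 0.2651
Lq = ρ²/(1−ρ) = 0.07028/0.7349 = 0.09564

Final: 0.09564


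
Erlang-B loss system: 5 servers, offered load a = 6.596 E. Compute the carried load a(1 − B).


B(5,6.596) = 0.400030 (Erlang-B)
Carried load = a(1 − B) = 6.596·(1 − 0.400030) = 6.596·0.599970 = 3.9574 E

Final: 3.9574 Erlangs


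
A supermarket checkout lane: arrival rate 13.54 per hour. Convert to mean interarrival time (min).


Mean interarrival time = 1/λ = 1/13.54 hour = 0.07386 hour
In minutes: 0.07386 × 60 = 4.4313 min

Final: 4.4313 min


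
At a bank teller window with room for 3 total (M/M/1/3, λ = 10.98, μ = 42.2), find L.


ρ = 10.98/42.2 = 0.2602
L = ρ[1 − (K+1)ρ^K + Kρ^(K+1)] / [(1−ρ)(1−ρ^(K+1))]
Numerator: 0.2602·(1 − 4·0.017614 + 3·0.004583) = 0.245435
Denominator: (0.7398)·(0.995417) = 0.736420
L = 0.245435/0.736420 = 0.3333

Final: 0.3333


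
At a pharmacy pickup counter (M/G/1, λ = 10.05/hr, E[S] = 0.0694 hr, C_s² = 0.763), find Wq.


ρ = λ·E[S] = 10.05·0.0694 = 0.6975
E[S²] = E[S]²(1+C_s²) = 0.0694²·(1+0.763) = 0.008491
Wq = λ·E[S²]/(2(1−ρ)) = 10.05·0.008491/(2·0.3025) = 0.14104 hr

Final: 0.14104 hr


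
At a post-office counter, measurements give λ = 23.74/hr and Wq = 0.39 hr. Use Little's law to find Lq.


Lq = λWq = 23.74·0.39 = 9.2586

Final: 9.2586


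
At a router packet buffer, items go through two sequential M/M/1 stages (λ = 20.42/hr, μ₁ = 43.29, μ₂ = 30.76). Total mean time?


Each node sees arrival rate λ = 20.42/hr (tandem ⇒ throughput preserved).
W₁ = 1/(μ₁−λ) = 1/(43.29−20.42) = 0.04373 hr
W₂ = 1/(μ₂−λ) = 1/(30.76−20.42) = 0.09671 hr
W_total = W₁ + W₂ = 0.04373 + 0.09671 = 0.14044 hr

Final: 0.14044 hr


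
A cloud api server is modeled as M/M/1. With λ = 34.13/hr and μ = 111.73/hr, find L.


ρ = λ/μ = 34.13/111.73 = 0.3055
L = ρ/(1−ρ) = 0.3055/(1 − 0.3055) = 0.3055/0.6945 = 0.4398

Final: 0.4398


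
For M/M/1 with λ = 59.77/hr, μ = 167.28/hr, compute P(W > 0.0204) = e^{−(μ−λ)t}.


W ~ Exponential(μ−λ) for M/M/1.
μ − λ = 167.28 − 59.77 = 107.5100
P(W > t) = e^{−(μ−λ)t} = e^{−2.1932} = 0.111559

Final: 0.111559


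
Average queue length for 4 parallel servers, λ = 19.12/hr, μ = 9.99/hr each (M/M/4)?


a = λ/μ = 1.9139; ρ = a/4 = 0.4785
P₀ = 0.143145
Lq = P₀·a^c·ρ / (c!·(1−ρ)²) = 0.143145·13.41806·0.4785/(24·0.27198)
= 0.14079

Final: 0.14079


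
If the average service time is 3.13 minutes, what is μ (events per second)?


μ = 1/(service time) in consistent units.
1 second = 0.0166667 min, so μ = 0.0166667/3.13 = 0.005325 per second

Final: 0.005325 /sec


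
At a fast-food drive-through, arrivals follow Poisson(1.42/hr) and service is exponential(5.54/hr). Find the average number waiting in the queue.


ρ = 1.42/5.54 = 0.2563
Lq = ρ²/(1−ρ) = 0.06570/0.7437 = 0.08834

Final: 0.08834


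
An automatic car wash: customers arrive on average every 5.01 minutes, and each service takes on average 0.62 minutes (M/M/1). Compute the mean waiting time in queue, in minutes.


λ = 60/5.01 = 11.9760 /hr
μ = 60/0.62 = 96.7742 /hr
ρ = λ/μ = 11.9760/96.7742 = 0.1238
Wq = ρ/(μ−λ) = 0.1238/(96.7742−11.9760) = 0.001459 hr
In minutes: 0.001459·60 = 0.08756 min

Final: 0.08756 min


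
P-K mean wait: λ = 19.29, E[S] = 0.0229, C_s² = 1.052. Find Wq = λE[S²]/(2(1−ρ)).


ρ = λ·E[S] = 19.29·0.0229 = 0.4417
E[S²] = E[S]²(1+C_s²) = 0.0229²·(1+1.052) = 0.001076
Wq = λ·E[S²]/(2(1−ρ)) = 19.29·0.001076/(2·0.5583) = 0.01859 hr

Final: 0.01859 hr


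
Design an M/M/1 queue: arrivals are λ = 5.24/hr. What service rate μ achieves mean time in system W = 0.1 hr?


W = 1/(μ−λ) ⇒ μ − λ = 1/W = 1/0.1 = 10.0000
μ = λ + 1/W = 5.24 + 10.0000 = 15.2400 per hr

Final: 15.2400 /hr


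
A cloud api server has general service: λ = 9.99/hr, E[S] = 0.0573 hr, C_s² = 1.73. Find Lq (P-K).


ρ = λ·E[S] = 9.99·0.0573 = 0.5724
Lq = ρ²(1+C_s²)/(2(1−ρ)) = 0.3277·(1+1.73)/(2·0.4276)
= 0.3277·2.7300/0.8551 = 1.04607

Final: 1.04607


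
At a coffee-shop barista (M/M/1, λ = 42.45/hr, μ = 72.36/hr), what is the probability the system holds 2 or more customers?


ρ = 42.45/72.36 = 0.5867
P(N ≥ n) = ρ^n = 0.5867^2 = 0.344158

Final: 0.344158


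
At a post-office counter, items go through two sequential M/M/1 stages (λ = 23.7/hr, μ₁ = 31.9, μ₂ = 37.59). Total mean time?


Each node sees arrival rate λ = 23.7/hr (tandem ⇒ throughput preserved).
W₁ = 1/(μ₁−λ) = 1/(31.9−23.7) = 0.12195 hr
W₂ = 1/(μ₂−λ) = 1/(37.59−23.7) = 0.07199 hr
W_total = W₁ + W₂ = 0.12195 + 0.07199 = 0.19395 hr

Final: 0.19395 hr


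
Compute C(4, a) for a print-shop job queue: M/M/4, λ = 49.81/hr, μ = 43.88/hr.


a = λ/μ = 1.1351; ρ = a/4 = 0.2838
P₀ = 0.320535 (from M/M/c formula)
C(c,a) = [a^c/(c!(1−ρ))]·P₀ = [1.66035/(24·0.7162)]·0.320535
= 0.09659·0.320535 = 0.030961

Final: 0.030961


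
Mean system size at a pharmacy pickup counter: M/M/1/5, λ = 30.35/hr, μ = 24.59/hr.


ρ = 30.35/24.59 = 1.2342
L = ρ[1 − (K+1)ρ^K + Kρ^(K+1)] / [(1−ρ)(1−ρ^(K+1))]
Numerator: 1.2342·(1 − 6·2.864183 + 5·3.535094) = 1.839477
Denominator: (-0.2342)·(-2.535094) = 0.593824
L = 1.839477/0.593824 = 3.0977

Final: 3.0977


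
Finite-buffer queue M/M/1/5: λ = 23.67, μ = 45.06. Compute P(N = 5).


ρ = λ/μ = 23.67/45.06 = 0.5253
P_K = (1−ρ)ρ^K/(1−ρ^(K+1)) = (0.4747·0.039998)/(1 − 0.021011)
= 0.018987/0.978989 = 0.019394

Final: 0.019394


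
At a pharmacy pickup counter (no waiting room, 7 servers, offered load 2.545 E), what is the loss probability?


B(c,a) = (a^c/c!) / Σ_{k=0}^{c} a^k/k!
a^7/7! = 0.137209
Σ terms (k=0..7): 1.00000 + 2.54500 + 3.23851 + 2.74734 + 1.74799 + 0.88973 + 0.37739 + 0.13721 = 12.683176
B = 0.137209/12.683176 = 0.010818

Final: 0.010818


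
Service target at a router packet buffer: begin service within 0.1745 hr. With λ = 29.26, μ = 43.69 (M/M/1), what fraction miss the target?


ρ = 29.26/43.69 = 0.6697
P(Wq > t) = ρ·e^{−(μ−λ)t} = 0.6697·e^{−2.5180}
= 0.6697·0.080618 = 0.053991

Final: 0.053991


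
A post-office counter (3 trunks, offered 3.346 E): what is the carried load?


B(3,3.346) = 0.385701 (Erlang-B)
Carried load = a(1 − B) = 3.346·(1 − 0.385701) = 3.346·0.614299 = 2.0554 E

Final: 2.0554 Erlangs


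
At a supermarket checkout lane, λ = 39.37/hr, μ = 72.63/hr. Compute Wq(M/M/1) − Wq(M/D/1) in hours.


ρ = 39.37/72.63 = 0.5421
Wq(M/M/1) = ρ/(μ−λ) = 0.5421/33.26 = 0.01630 hr
Wq(M/D/1) = ρ/(2(μ−λ)) = 0.008149 hr
Savings = 0.01630 − 0.008149 = 0.008149 hr

Final: 0.008149 hr


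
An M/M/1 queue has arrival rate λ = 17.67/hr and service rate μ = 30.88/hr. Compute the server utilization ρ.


ρ = λ/μ = 17.67/30.88 = 0.5722

Final: 0.5722


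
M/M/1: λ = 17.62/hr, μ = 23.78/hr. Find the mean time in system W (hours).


W = 1/(μ−λ) = 1/(23.78 − 17.62) = 1/6.16 = 0.1623 hr

Final: 0.1623 hr


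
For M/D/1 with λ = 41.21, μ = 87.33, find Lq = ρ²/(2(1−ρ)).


ρ = 41.21/87.33 = 0.4719
M/D/1: Lq = ρ²/(2(1−ρ)) = 0.2227/(2·0.5281) = 0.21083

Final: 0.21083


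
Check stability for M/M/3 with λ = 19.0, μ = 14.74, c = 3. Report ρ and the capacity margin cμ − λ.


Total capacity cμ = 3·14.74 = 44.22/hr
ρ = λ/(cμ) = 19.0/44.22 = 0.4297
Stable ⇔ ρ < 1: YES
Spare capacity = cμ − λ = 44.22 − 19.0 = 25.22/hr

Final: ρ = 0.4297; stable; margin = 25.22/hr


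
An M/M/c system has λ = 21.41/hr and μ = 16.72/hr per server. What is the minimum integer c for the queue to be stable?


Stability requires cμ > λ ⇔ c > λ/μ.
λ/μ = 21.41/16.72 = 1.2805
Minimum integer c = ⌊1.2805⌋ + 1 = 2
Check: 2·16.72 = 33.44 > 21.41, while 1·16.72 = 16.72 ≤ 21.41

Final: 2 servers


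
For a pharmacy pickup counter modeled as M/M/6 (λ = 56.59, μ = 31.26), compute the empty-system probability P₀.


a = λ/μ = 56.59/31.26 = 1.8103; ρ = a/c = 0.3017
Σ_{k=0}^{5} a^k/k! (terms k=0..5) = 1.00000 + 1.81030 + 1.63859 + 0.98878 + 0.44750 + 0.16202 = 6.04720
Tail: a^6/(6!(1−ρ)) = 35.19689/(720·0.6983) = 0.07001
P₀ = 1/(6.04720 + 0.07001) = 1/6.11720 = 0.163473

Final: 0.163473


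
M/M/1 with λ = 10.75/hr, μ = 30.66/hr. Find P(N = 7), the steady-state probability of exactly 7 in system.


ρ = 10.75/30.66 = 0.3506
P_n = (1−ρ)·ρ^n = (1 − 0.3506)·0.3506^7 = 0.6494·0.0006514 = 0.0004230

Final: 0.0004230


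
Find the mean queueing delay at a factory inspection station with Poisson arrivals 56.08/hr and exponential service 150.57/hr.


ρ = 56.08/150.57 = 0.3725
Wq = ρ/(μ−λ) = 0.3725/(150.57 − 56.08) = 0.3725/94.49 = 0.003942 hr

Final: 0.003942 hr


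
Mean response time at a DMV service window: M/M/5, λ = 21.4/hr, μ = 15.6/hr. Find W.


a = 1.3718; ρ = 0.2744; P₀ = 0.253402
Lq = P₀·a^c·ρ/(c!(1−ρ)²) = 0.005345
Wq = Lq/λ = 0.005345/21.4 = 0.0002498 hr
W = Wq + 1/μ = 0.0002498 + 0.06410 = 0.06435 hr

Final: 0.06435 hr


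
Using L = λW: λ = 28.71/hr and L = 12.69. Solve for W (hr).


W = L/λ = 12.69/28.71 = 0.4420 hr

Final: 0.4420 hr


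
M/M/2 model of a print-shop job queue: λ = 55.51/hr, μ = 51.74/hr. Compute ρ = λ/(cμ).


ρ = λ/(cμ) = 55.51/(2·51.74) = 55.51/103.48 = 0.5364

Final: 0.5364


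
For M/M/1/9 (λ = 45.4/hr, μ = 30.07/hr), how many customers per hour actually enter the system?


ρ = 1.5098; P_K = (1−ρ)ρ^9/(1−ρ^10) = 0.343242
λ_eff = λ(1 − P_K) = 45.4·(1 − 0.343242) = 45.4·0.656758 = 29.8168 /hr

Final: 29.8168 /hr


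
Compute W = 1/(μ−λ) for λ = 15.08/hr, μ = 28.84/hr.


W = 1/(μ−λ) = 1/(28.84 − 15.08) = 1/13.76 = 0.07267 hr

Final: 0.07267 hr


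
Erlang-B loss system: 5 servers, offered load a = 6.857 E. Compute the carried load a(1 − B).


B(5,6.857) = 0.416173 (Erlang-B)
Carried load = a(1 − B) = 6.857·(1 − 0.416173) = 6.857·0.583827 = 4.0033 E

Final: 4.0033 Erlangs


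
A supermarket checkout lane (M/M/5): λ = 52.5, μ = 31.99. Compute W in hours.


a = 1.6411; ρ = 0.3282; P₀ = 0.193258
Lq = P₀·a^c·ρ/(c!(1−ρ)²) = 0.01394
Wq = Lq/λ = 0.01394/52.5 = 0.0002656 hr
W = Wq + 1/μ = 0.0002656 + 0.03126 = 0.03153 hr

Final: 0.03153 hr


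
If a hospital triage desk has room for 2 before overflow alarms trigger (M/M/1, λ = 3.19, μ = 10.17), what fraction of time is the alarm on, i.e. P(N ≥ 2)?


ρ = 3.19/10.17 = 0.3137
P(N ≥ n) = ρ^n = 0.3137^2 = 0.098387

Final: 0.098387


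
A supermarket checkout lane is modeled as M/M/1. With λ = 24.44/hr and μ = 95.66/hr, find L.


ρ = λ/μ = 24.44/95.66 = 0.2555
L = ρ/(1−ρ) = 0.2555/(1 − 0.2555) = 0.2555/0.7445 = 0.3432

Final: 0.3432


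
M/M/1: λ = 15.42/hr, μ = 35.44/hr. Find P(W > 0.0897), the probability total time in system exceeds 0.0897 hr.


W ~ Exponential(μ−λ) for M/M/1.
μ − λ = 35.44 − 15.42 = 20.0200
P(W > t) = e^{−(μ−λ)t} = e^{−1.7958} = 0.165996

Final: 0.165996


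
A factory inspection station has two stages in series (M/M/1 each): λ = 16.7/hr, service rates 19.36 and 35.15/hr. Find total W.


Each node sees arrival rate λ = 16.7/hr (tandem ⇒ throughput preserved).
W₁ = 1/(μ₁−λ) = 1/(19.36−16.7) = 0.37594 hr
W₂ = 1/(μ₂−λ) = 1/(35.15−16.7) = 0.05420 hr
W_total = W₁ + W₂ = 0.37594 + 0.05420 = 0.43014 hr

Final: 0.43014 hr


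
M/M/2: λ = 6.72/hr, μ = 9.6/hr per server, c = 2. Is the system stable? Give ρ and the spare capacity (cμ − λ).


Total capacity cμ = 2·9.6 = 19.20/hr
ρ = λ/(cμ) = 6.72/19.20 = 0.3500
Stable ⇔ ρ < 1: YES
Spare capacity = cμ − λ = 19.20 − 6.72 = 12.48/hr

Final: ρ = 0.3500; stable; margin = 12.48/hr


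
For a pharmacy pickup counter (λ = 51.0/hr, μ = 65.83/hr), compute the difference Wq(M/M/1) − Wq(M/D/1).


ρ = 51.0/65.83 = 0.7747
Wq(M/M/1) = ρ/(μ−λ) = 0.7747/14.83 = 0.05224 hr
Wq(M/D/1) = ρ/(2(μ−λ)) = 0.02612 hr
Savings = 0.05224 − 0.02612 = 0.02612 hr

Final: 0.02612 hr


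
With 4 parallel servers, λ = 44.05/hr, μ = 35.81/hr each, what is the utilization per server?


ρ = λ/(cμ) = 44.05/(4·35.81) = 44.05/143.24 = 0.3075

Final: 0.3075


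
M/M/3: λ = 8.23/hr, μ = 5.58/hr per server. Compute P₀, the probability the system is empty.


a = λ/μ = 8.23/5.58 = 1.4749; ρ = a/c = 0.4916
Σ_{k=0}^{2} a^k/k! (terms k=0..2) = 1.00000 + 1.47491 + 1.08768 = 3.56259
Tail: a^3/(3!(1−ρ)) = 3.20846/(6·0.5084) = 1.05189
P₀ = 1/(3.56259 + 1.05189) = 1/4.61448 = 0.216709

Final: 0.216709


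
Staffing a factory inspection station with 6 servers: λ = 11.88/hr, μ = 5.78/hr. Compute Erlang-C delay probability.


a = λ/μ = 2.0554; ρ = a/6 = 0.3426
P₀ = 0.127823 (from M/M/c formula)
C(c,a) = [a^c/(c!(1−ρ))]·P₀ = [75.39310/(720·0.6574)]·0.127823
= 0.15927·0.127823 = 0.020359

Final: 0.020359


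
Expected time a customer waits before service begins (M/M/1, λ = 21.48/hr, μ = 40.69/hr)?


ρ = 21.48/40.69 = 0.5279
Wq = ρ/(μ−λ) = 0.5279/(40.69 − 21.48) = 0.5279/19.21 = 0.02748 hr

Final: 0.02748 hr


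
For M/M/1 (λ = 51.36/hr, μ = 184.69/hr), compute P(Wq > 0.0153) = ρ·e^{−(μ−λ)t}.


ρ = 51.36/184.69 = 0.2781
P(Wq > t) = ρ·e^{−(μ−λ)t} = 0.2781·e^{−2.0399}
= 0.2781·0.130035 = 0.036161

Final: 0.036161


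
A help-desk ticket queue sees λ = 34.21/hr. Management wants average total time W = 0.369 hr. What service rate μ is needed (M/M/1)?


W = 1/(μ−λ) ⇒ μ − λ = 1/W = 1/0.369 = 2.7100
μ = λ + 1/W = 34.21 + 2.7100 = 36.9200 per hr

Final: 36.9200 /hr


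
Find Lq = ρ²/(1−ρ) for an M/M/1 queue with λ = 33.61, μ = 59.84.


ρ = 33.61/59.84 = 0.5617
Lq = ρ²/(1−ρ) = 0.3155/0.4383 = 0.7197

Final: 0.7197


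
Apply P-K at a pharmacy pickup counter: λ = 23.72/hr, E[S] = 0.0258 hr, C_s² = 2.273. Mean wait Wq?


ρ = λ·E[S] = 23.72·0.0258 = 0.6120
E[S²] = E[S]²(1+C_s²) = 0.0258²·(1+2.273) = 0.002179
Wq = λ·E[S²]/(2(1−ρ)) = 23.72·0.002179/(2·0.3880) = 0.06659 hr

Final: 0.06659 hr


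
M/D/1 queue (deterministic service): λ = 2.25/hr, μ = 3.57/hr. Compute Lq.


ρ = 2.25/3.57 = 0.6303
M/D/1: Lq = ρ²/(2(1−ρ)) = 0.3972/(2·0.3697) = 0.53715

Final: 0.53715


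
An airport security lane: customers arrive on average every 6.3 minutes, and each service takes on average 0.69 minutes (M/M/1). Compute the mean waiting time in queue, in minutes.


λ = 60/6.3 = 9.5238 /hr
μ = 60/0.69 = 86.9565 /hr
ρ = λ/μ = 9.5238/86.9565 = 0.1095
Wq = ρ/(μ−λ) = 0.1095/(86.9565−9.5238) = 0.001414 hr
In minutes: 0.001414·60 = 0.08487 min

Final: 0.08487 min


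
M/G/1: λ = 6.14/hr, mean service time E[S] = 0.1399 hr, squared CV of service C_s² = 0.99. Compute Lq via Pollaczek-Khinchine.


ρ = λ·E[S] = 6.14·0.1399 = 0.8590
Lq = ρ²(1+C_s²)/(2(1−ρ)) = 0.7379·(1+0.99)/(2·0.1410)
= 0.7379·1.9900/0.2820 = 5.20635

Final: 5.20635


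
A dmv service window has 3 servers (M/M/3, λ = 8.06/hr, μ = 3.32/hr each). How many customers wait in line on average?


a = λ/μ = 2.4277; ρ = a/3 = 0.8092
P₀ = 0.052978
Lq = P₀·a^c·ρ / (c!·(1−ρ)²) = 0.052978·14.30839·0.8092/(6·0.03639)
= 2.80948

Final: 2.80948


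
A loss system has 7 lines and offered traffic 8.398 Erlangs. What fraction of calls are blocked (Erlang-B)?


B(c,a) = (a^c/c!) / Σ_{k=0}^{c} a^k/k!
a^7/7! = 584.521588
Σ terms (k=0..7): 1.00000 + 8.39800 + 35.26320 + 98.71346 + 207.24890 + 348.09526 + 487.21733 + 584.52159 = 1770.457734
B = 584.521588/1770.457734 = 0.330153

Final: 0.330153


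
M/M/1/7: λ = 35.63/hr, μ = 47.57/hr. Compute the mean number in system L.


ρ = 35.63/47.57 = 0.7490
L = ρ[1 − (K+1)ρ^K + Kρ^(K+1)] / [(1−ρ)(1−ρ^(K+1))]
Numerator: 0.7490·(1 − 8·0.132245 + 7·0.099052) = 0.475917
Denominator: (0.2510)·(0.900948) = 0.226137
L = 0.475917/0.226137 = 2.1046

Final: 2.1046


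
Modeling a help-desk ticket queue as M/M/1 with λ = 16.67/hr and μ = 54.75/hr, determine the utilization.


ρ = λ/μ = 16.67/54.75 = 0.3045

Final: 0.3045


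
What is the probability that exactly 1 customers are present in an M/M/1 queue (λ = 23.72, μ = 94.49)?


ρ = 23.72/94.49 = 0.2510
P_n = (1−ρ)·ρ^n = (1 − 0.2510)·0.2510^1 = 0.7490·0.251032 = 0.188015

Final: 0.188015


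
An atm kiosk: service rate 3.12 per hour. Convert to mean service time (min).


Mean service time = 1/μ = 1/3.12 hour = 0.32051 hour
In minutes: 0.32051 × 60 = 19.2308 min

Final: 19.2308 min


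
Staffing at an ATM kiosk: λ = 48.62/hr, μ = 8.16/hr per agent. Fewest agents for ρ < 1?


Stability requires cμ > λ ⇔ c > λ/μ.
λ/μ = 48.62/8.16 = 5.9583
Minimum integer c = ⌊5.9583⌋ + 1 = 6
Check: 6·8.16 = 48.96 > 48.62, while 5·8.16 = 40.80 ≤ 48.62

Final: 6 servers


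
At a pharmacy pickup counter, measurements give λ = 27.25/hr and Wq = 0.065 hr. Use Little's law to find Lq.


Lq = λWq = 27.25·0.065 = 1.7712

Final: 1.7712


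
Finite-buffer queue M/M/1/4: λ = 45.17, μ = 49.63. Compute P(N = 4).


ρ = λ/μ = 45.17/49.63 = 0.9101
P_K = (1−ρ)ρ^K/(1−ρ^(K+1)) = (0.08987·0.686157)/(1 − 0.624495)
= 0.061661/0.375505 = 0.164210

Final: 0.164210


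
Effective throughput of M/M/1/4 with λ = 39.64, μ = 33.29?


ρ = 1.1907; P_K = (1−ρ)ρ^4/(1−ρ^5) = 0.275118
λ_eff = λ(1 − P_K) = 39.64·(1 − 0.275118) = 39.64·0.724882 = 28.7343 /hr

Final: 28.7343 /hr


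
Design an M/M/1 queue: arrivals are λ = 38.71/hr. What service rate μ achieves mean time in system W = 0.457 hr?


W = 1/(μ−λ) ⇒ μ − λ = 1/W = 1/0.457 = 2.1882
μ = λ + 1/W = 38.71 + 2.1882 = 40.8982 per hr

Final: 40.8982 /hr


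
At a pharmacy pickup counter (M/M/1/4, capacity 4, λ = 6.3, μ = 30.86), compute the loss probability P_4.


ρ = λ/μ = 6.3/30.86 = 0.2041
P_K = (1−ρ)ρ^K/(1−ρ^(K+1)) = (0.7959·0.001737)/(1 − 0.0003546)
= 0.001382/0.999645 = 0.001383

Final: 0.001383


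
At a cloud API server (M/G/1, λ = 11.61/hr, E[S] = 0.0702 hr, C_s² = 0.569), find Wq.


ρ = λ·E[S] = 11.61·0.0702 = 0.8150
E[S²] = E[S]²(1+C_s²) = 0.0702²·(1+0.569) = 0.007732
Wq = λ·E[S²]/(2(1−ρ)) = 11.61·0.007732/(2·0.1850) = 0.24265 hr

Final: 0.24265 hr


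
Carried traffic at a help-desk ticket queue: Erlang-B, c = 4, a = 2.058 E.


B(4,2.058) = 0.101335 (Erlang-B)
Carried load = a(1 − B) = 2.058·(1 − 0.101335) = 2.058·0.898665 = 1.8495 E

Final: 1.8495 Erlangs


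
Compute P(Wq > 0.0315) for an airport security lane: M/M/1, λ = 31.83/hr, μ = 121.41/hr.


ρ = 31.83/121.41 = 0.2622
P(Wq > t) = ρ·e^{−(μ−λ)t} = 0.2622·e^{−2.8218}
= 0.2622·0.059501 = 0.015599

Final: 0.015599


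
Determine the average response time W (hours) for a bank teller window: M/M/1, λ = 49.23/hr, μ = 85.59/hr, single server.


W = 1/(μ−λ) = 1/(85.59 − 49.23) = 1/36.36 = 0.02750 hr

Final: 0.02750 hr


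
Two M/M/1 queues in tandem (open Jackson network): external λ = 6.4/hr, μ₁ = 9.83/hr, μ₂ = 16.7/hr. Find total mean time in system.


Each node sees arrival rate λ = 6.4/hr (tandem ⇒ throughput preserved).
W₁ = 1/(μ₁−λ) = 1/(9.83−6.4) = 0.29155 hr
W₂ = 1/(μ₂−λ) = 1/(16.7−6.4) = 0.09709 hr
W_total = W₁ + W₂ = 0.29155 + 0.09709 = 0.38863 hr

Final: 0.38863 hr


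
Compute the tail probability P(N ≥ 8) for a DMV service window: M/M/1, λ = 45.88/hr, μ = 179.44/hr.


ρ = 45.88/179.44 = 0.2557
P(N ≥ n) = ρ^n = 0.2557^8 = 0.00001827

Final: 0.00001827


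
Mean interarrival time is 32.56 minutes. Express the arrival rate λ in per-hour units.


λ = 1/(interarrival time) in consistent units.
1 hour = 60 min, so λ = 60/32.56 = 1.8428 per hour

Final: 1.8428 /hr


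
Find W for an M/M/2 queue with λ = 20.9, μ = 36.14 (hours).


a = 0.5783; ρ = 0.2892; P₀ = 0.551406
Lq = P₀·a^c·ρ/(c!(1−ρ)²) = 0.05276
Wq = Lq/λ = 0.05276/20.9 = 0.002525 hr
W = Wq + 1/μ = 0.002525 + 0.02767 = 0.03019 hr

Final: 0.03019 hr


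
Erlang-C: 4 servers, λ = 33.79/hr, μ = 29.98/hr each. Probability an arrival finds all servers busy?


a = λ/μ = 1.1271; ρ = a/4 = 0.2818
P₀ = 0.323155 (from M/M/c formula)
C(c,a) = [a^c/(c!(1−ρ))]·P₀ = [1.61371/(24·0.7182)]·0.323155
= 0.09362·0.323155 = 0.030253

Final: 0.030253


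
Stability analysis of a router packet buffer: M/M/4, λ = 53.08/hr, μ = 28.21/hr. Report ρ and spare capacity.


Total capacity cμ = 4·28.21 = 112.84/hr
ρ = λ/(cμ) = 53.08/112.84 = 0.4704
Stable ⇔ ρ < 1: YES
Spare capacity = cμ − λ = 112.84 − 53.08 = 59.76/hr

Final: ρ = 0.4704; stable; margin = 59.76/hr


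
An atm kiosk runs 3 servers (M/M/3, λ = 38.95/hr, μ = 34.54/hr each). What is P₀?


a = λ/μ = 38.95/34.54 = 1.1277; ρ = a/c = 0.3759
Σ_{k=0}^{2} a^k/k! (terms k=0..2) = 1.00000 + 1.12768 + 0.63583 = 2.76351
Tail: a^3/(3!(1−ρ)) = 1.43402/(6·0.6241) = 0.38295
P₀ = 1/(2.76351 + 0.38295) = 1/3.14646 = 0.317818

Final: 0.317818


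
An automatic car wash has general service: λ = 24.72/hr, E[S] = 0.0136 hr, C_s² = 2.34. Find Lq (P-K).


ρ = λ·E[S] = 24.72·0.0136 = 0.3362
Lq = ρ²(1+C_s²)/(2(1−ρ)) = 0.1130·(1+2.34)/(2·0.6638)
= 0.1130·3.3400/1.3276 = 0.28435

Final: 0.28435


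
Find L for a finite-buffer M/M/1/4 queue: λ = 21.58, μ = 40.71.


ρ = 21.58/40.71 = 0.5301
L = ρ[1 − (K+1)ρ^K + Kρ^(K+1)] / [(1−ρ)(1−ρ^(K+1))]
Numerator: 0.5301·(1 − 5·0.078959 + 4·0.041855) = 0.409562
Denominator: (0.4699)·(0.958145) = 0.450241
L = 0.409562/0.450241 = 0.9097

Final: 0.9097


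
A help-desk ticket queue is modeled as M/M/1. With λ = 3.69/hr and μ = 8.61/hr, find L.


ρ = λ/μ = 3.69/8.61 = 0.4286
L = ρ/(1−ρ) = 0.4286/(1 − 0.4286) = 0.4286/0.5714 = 0.7500

Final: 0.7500


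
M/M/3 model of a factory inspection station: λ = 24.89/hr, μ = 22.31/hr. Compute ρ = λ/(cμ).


ρ = λ/(cμ) = 24.89/(3·22.31) = 24.89/66.93 = 0.3719

Final: 0.3719


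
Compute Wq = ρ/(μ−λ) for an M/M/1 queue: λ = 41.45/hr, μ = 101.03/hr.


ρ = 41.45/101.03 = 0.4103
Wq = ρ/(μ−λ) = 0.4103/(101.03 − 41.45) = 0.4103/59.58 = 0.006886 hr

Final: 0.006886 hr


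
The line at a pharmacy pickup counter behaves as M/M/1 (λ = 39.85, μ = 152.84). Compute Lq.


ρ = 39.85/152.84 = 0.2607
Lq = ρ²/(1−ρ) = 0.06798/0.7393 = 0.09196

Final: 0.09196


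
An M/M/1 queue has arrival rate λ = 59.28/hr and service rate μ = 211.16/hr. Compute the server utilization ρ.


ρ = λ/μ = 59.28/211.16 = 0.2807

Final: 0.2807


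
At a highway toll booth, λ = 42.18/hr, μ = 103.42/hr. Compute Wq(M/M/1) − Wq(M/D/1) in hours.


ρ = 42.18/103.42 = 0.4079
Wq(M/M/1) = ρ/(μ−λ) = 0.4079/61.24 = 0.006660 hr
Wq(M/D/1) = ρ/(2(μ−λ)) = 0.003330 hr
Savings = 0.006660 − 0.003330 = 0.003330 hr

Final: 0.003330 hr


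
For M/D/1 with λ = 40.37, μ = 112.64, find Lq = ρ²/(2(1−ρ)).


ρ = 40.37/112.64 = 0.3584
M/D/1: Lq = ρ²/(2(1−ρ)) = 0.1284/(2·0.6416) = 0.10010

Final: 0.10010


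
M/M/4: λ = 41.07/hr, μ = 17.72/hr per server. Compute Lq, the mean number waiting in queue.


a = λ/μ = 2.3177; ρ = a/4 = 0.5794
P₀ = 0.091428
Lq = P₀·a^c·ρ / (c!·(1−ρ)²) = 0.091428·28.85652·0.5794/(24·0.17688)
= 0.36011

Final: 0.36011


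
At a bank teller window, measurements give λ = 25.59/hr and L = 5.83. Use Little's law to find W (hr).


W = L/λ = 5.83/25.59 = 0.2278 hr

Final: 0.2278 hr


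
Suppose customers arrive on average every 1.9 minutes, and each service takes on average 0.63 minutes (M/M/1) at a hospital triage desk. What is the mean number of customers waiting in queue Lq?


λ = 60/1.9 = 31.5789 /hr
μ = 60/0.63 = 95.2381 /hr
ρ = λ/μ = 31.5789/95.2381 = 0.3316
Lq = ρ²/(1−ρ) = 0.1099/0.6684 = 0.1645

Final: 0.1645


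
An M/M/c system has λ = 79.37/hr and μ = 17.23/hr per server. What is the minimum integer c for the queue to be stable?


Stability requires cμ > λ ⇔ c > λ/μ.
λ/μ = 79.37/17.23 = 4.6065
Minimum integer c = ⌊4.6065⌋ + 1 = 5
Check: 5·17.23 = 86.15 > 79.37, while 4·17.23 = 68.92 ≤ 79.37

Final: 5 servers


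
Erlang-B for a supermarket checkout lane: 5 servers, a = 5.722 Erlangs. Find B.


B(c,a) = (a^c/c!) / Σ_{k=0}^{c} a^k/k!
a^5/5! = 51.116137
Σ terms (k=0..5): 1.00000 + 5.72200 + 16.37064 + 31.22427 + 44.66632 + 51.11614 = 150.099370
B = 51.116137/150.099370 = 0.340549

Final: 0.340549


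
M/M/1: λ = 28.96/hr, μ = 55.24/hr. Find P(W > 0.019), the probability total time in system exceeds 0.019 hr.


W ~ Exponential(μ−λ) for M/M/1.
μ − λ = 55.24 − 28.96 = 26.2800
P(W > t) = e^{−(μ−λ)t} = e^{−0.4993} = 0.606943

Final: 0.606943


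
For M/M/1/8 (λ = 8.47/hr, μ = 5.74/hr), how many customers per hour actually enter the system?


ρ = 1.4756; P_K = (1−ρ)ρ^8/(1−ρ^9) = 0.332333
λ_eff = λ(1 − P_K) = 8.47·(1 − 0.332333) = 8.47·0.667667 = 5.6551 /hr

Final: 5.6551 /hr


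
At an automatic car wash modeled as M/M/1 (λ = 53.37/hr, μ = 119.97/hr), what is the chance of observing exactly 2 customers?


ρ = 53.37/119.97 = 0.4449
P_n = (1−ρ)·ρ^n = (1 − 0.4449)·0.4449^2 = 0.5551·0.197902 = 0.109863

Final: 0.109863


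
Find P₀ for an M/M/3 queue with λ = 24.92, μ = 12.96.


a = λ/μ = 24.92/12.96 = 1.9228; ρ = a/c = 0.6409
Σ_{k=0}^{2} a^k/k! (terms k=0..2) = 1.00000 + 1.92284 + 1.84866 = 4.77150
Tail: a^3/(3!(1−ρ)) = 7.10934/(6·0.3591) = 3.30004
P₀ = 1/(4.77150 + 3.30004) = 1/8.07153 = 0.123892

Final: 0.123892
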